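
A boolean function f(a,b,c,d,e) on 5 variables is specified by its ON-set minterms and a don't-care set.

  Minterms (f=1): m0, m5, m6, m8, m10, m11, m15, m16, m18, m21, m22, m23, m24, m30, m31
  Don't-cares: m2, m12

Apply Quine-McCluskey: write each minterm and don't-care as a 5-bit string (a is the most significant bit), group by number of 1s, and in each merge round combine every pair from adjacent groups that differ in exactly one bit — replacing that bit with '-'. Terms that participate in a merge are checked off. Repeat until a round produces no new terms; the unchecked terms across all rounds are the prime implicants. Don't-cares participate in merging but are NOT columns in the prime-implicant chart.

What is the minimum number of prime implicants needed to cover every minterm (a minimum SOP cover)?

[col 0] 00000*, 00010*, 00101*, 00110*, 01000*, 01010*, 01011*, 01100*, 01111*, 10000*, 10010*, 10101*, 10110*, 10111*, 11000*, 11110*, 11111*
[col 1] -0000*, -0010*, -0101, -0110*, -1000*, -1111, 0-000*, 0-010*, 00-10*, 000-0*, 01-00, 01-11, 010-0*, 0101-, 1-000*, 1-110*, 1-111*, 10-10*, 100-0*, 101-1, 1011-*, 1111-*
[col 2] --000, -0-10, -00-0, 0-0-0, 1-11-
Prime implicants: --000, -0-10, -00-0, -0101, -1111, 0-0-0, 01-00, 01-11, 0101-, 1-11-, 101-1
PI chart (minterm → PIs covering it):
  0 | --000,-00-0,0-0-0
  5 | -0101  (sole → essential)
  6 | -0-10  (sole → essential)
  8 | --000,0-0-0,01-00
  10 | 0-0-0,0101-
  11 | 01-11,0101-
  15 | -1111,01-11
  16 | --000,-00-0
  18 | -0-10,-00-0
  21 | -0101,101-1
  22 | -0-10,1-11-
  23 | 1-11-,101-1
  24 | --000  (sole → essential)
  30 | 1-11-  (sole → essential)
  31 | -1111,1-11-
Essential prime implicants: --000, -0-10, -0101, 1-11-
Petrick residual → -1111, 0101-
Minimum SOP uses 6 PIs: c'd'e' + b'de' + b'cd'e + bcde + a'bc'd + acd

6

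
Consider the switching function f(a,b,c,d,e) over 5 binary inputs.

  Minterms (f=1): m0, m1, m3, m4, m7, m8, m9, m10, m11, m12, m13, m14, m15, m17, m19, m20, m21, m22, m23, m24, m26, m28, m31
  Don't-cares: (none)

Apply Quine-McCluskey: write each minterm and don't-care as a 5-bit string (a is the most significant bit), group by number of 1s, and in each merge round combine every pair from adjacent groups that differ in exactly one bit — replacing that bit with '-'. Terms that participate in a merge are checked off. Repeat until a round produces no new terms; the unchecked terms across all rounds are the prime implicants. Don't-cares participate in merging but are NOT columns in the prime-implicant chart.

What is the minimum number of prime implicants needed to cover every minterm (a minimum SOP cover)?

7

Round 0: 00000✓ 00001✓ 00011✓ 00100✓ 00111✓ 01000✓ 01001✓ 01010✓ 01011✓ 01100✓ 01101✓ 01110✓ 01111✓ 10001✓ 10011✓ 10100✓ 10101✓ 10110✓ 10111✓ 11000✓ 11010✓ 11100✓ 11111✓
Round 1: -0001✓ -0011✓ -0100✓ -0111✓ -1000✓ -1010✓ -1100✓ -1111✓ 0-000✓ 0-001✓ 0-011✓ 0-100✓ 0-111✓ 00-00✓ 00-11✓ 000-1✓ 0000-✓ 01-00✓ 01-01✓ 01-10✓ 01-11✓ 010-0✓ 010-1✓ 0100-✓ 0101-✓ 011-0✓ 011-1✓ 0110-✓ 0111-✓ 1-100✓ 1-111✓ 10-01✓ 10-11✓ 100-1✓ 101-0✓ 101-1✓ 1010-✓ 1011-✓ 11-00✓ 110-0✓
Round 2: --100 --111 -0-11 -00-1 -1-00 -10-0 0--00 0--11 0-0-1 0-00- 01--0✓ 01--1✓ 01-0-✓ 01-1-✓ 010--✓ 011--✓ 10--1 101--
Round 3: 01---
PIs = {--100, --111, -0-11, -00-1, -1-00, -10-0, 0--00, 0--11, 0-0-1, 0-00-, 01---, 10--1, 101--}
Coverage chart:
  m0: 0--00,0-00-
  m1: -00-1,0-0-1,0-00-
  m3: -0-11,-00-1,0--11,0-0-1
  m4: --100,0--00
  m7: --111,-0-11,0--11
  m8: -1-00,-10-0,0--00,0-00-,01---
  m9: 0-0-1,0-00-,01---
  m10: -10-0,01---
  m11: 0--11,0-0-1,01---
  m12: --100,-1-00,0--00,01---
  m13: 01--- ←essential
  m14: 01--- ←essential
  m15: --111,0--11,01---
  m17: -00-1,10--1
  m19: -0-11,-00-1,10--1
  m20: --100,101--
  m21: 10--1,101--
  m22: 101-- ←essential
  m23: --111,-0-11,10--1,101--
  m24: -1-00,-10-0
  m26: -10-0 ←essential
  m28: --100,-1-00
  m31: --111 ←essential
Essential: --111, -10-0, 01---, 101--
Petrick residual → --100, -00-1, 0--00
Min cover (7 terms): cd'e' + cde + b'c'e + bc'e' + a'd'e' + a'b + ab'c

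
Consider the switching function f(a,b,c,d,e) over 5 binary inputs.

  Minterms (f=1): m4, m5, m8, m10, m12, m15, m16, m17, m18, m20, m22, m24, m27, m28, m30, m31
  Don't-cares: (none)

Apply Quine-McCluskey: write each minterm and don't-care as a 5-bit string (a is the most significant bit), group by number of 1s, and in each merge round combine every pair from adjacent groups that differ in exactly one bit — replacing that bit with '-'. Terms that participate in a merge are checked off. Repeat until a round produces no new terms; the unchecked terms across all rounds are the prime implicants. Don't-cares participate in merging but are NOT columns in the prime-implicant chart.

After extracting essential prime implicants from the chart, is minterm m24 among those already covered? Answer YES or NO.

NO

Round 0: 00100✓ 00101✓ 01000✓ 01010✓ 01100✓ 01111✓ 10000✓ 10001✓ 10010✓ 10100✓ 10110✓ 11000✓ 11011✓ 11100✓ 11110✓ 11111✓
Round 1: -0100✓ -1000✓ -1100✓ -1111 0-100✓ 0010- 01-00✓ 010-0 1-000✓ 1-100✓ 1-110✓ 10-00✓ 10-10✓ 100-0✓ 1000- 101-0✓ 11-00✓ 11-11 111-0✓ 1111-
Round 2: --100 -1-00 1--00 1-1-0 10--0
PIs = {--100, -1-00, -1111, 0010-, 010-0, 1--00, 1-1-0, 10--0, 1000-, 11-11, 1111-}
Coverage chart:
  m4: --100,0010-
  m5: 0010- ←essential
  m8: -1-00,010-0
  m10: 010-0 ←essential
  m12: --100,-1-00
  m15: -1111 ←essential
  m16: 1--00,10--0,1000-
  m17: 1000- ←essential
  m18: 10--0 ←essential
  m20: --100,1--00,1-1-0,10--0
  m22: 1-1-0,10--0
  m24: -1-00,1--00
  m27: 11-11 ←essential
  m28: --100,-1-00,1--00,1-1-0
  m30: 1-1-0,1111-
  m31: -1111,11-11,1111-
Essential: -1111, 0010-, 010-0, 10--0, 1000-, 11-11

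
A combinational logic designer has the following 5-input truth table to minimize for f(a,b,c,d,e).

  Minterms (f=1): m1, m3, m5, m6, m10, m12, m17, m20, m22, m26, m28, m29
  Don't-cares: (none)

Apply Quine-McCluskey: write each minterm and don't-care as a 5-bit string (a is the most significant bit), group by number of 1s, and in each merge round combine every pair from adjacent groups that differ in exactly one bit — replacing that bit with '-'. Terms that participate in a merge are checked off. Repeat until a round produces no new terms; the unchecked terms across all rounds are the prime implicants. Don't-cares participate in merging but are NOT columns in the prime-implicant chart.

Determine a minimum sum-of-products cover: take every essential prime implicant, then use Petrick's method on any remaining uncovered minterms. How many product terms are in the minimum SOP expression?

8

Round 0: 00001✓ 00011✓ 00101✓ 00110✓ 01010✓ 01100✓ 10001✓ 10100✓ 10110✓ 11010✓ 11100✓ 11101✓
Round 1: -0001 -0110 -1010 -1100 00-01 000-1 1-100 101-0 1110-
PIs = {-0001, -0110, -1010, -1100, 00-01, 000-1, 1-100, 101-0, 1110-}
Coverage chart:
  m1: -0001,00-01,000-1
  m3: 000-1 ←essential
  m5: 00-01 ←essential
  m6: -0110 ←essential
  m10: -1010 ←essential
  m12: -1100 ←essential
  m17: -0001 ←essential
  m20: 1-100,101-0
  m22: -0110,101-0
  m26: -1010 ←essential
  m28: -1100,1-100,1110-
  m29: 1110- ←essential
Essential: -0001, -0110, -1010, -1100, 00-01, 000-1, 1110-
Petrick residual → 1-100
Min cover (8 terms): b'c'd'e + b'cde' + bc'de' + bcd'e' + a'b'd'e + a'b'c'e + acd'e' + abcd'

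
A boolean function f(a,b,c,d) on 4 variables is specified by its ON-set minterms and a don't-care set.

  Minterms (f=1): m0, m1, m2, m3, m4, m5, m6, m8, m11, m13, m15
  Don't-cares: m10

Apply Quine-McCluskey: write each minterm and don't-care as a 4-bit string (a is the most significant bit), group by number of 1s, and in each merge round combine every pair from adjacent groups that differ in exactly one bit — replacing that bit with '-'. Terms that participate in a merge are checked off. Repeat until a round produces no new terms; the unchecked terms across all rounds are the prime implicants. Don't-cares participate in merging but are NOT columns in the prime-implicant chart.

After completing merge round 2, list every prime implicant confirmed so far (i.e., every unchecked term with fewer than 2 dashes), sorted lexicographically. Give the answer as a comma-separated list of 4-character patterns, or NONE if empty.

[col 0] 0000*, 0001*, 0010*, 0011*, 0100*, 0101*, 0110*, 1000*, 1010*, 1011*, 1101*, 1111*
[col 1] -000*, -010*, -011*, -101, 0-00*, 0-01*, 0-10*, 00-0*, 00-1*, 000-*, 001-*, 01-0*, 010-*, 1-11, 10-0*, 101-*, 11-1
[col 2] -0-0, -01-, 0--0, 0-0-, 00--
Prime implicants: -0-0, -01-, -101, 0--0, 0-0-, 00--, 1-11, 11-1

-101, 1-11, 11-1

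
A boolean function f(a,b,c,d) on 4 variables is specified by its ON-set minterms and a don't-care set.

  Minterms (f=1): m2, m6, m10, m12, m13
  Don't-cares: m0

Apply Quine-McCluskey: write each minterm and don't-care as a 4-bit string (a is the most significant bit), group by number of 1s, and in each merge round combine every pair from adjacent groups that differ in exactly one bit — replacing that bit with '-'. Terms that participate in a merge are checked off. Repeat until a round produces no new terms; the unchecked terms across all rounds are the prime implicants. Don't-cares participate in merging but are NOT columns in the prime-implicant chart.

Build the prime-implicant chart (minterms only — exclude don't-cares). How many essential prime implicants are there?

size-2^0 implicants → 0000(✓)  0010(✓)  0110(✓)  1010(✓)  1100(✓)  1101(✓)
size-2^1 implicants → -010  0-10  00-0  110-
Unchecked terms (primes): -010, 0-10, 00-0, 110-
Minterm coverage:
  m2 ⊆ -010,0-10,00-0
  m6 ⊆ 0-10 [E]
  m10 ⊆ -010 [E]
  m12 ⊆ 110- [E]
  m13 ⊆ 110- [E]
E = {-010, 0-10, 110-}

3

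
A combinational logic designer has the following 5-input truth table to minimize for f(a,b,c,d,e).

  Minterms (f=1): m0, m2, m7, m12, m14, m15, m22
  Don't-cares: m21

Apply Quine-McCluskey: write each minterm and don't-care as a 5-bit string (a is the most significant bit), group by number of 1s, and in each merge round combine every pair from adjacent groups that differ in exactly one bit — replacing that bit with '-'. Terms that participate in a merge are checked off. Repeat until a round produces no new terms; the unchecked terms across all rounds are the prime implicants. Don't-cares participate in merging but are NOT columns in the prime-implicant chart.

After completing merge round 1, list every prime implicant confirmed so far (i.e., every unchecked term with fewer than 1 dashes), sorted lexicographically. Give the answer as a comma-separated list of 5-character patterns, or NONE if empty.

10101, 10110

Round 0: 00000✓ 00010✓ 00111✓ 01100✓ 01110✓ 01111✓ 10101 10110
Round 1: 0-111 000-0 011-0 0111-
PIs = {0-111, 000-0, 011-0, 0111-, 10101, 10110}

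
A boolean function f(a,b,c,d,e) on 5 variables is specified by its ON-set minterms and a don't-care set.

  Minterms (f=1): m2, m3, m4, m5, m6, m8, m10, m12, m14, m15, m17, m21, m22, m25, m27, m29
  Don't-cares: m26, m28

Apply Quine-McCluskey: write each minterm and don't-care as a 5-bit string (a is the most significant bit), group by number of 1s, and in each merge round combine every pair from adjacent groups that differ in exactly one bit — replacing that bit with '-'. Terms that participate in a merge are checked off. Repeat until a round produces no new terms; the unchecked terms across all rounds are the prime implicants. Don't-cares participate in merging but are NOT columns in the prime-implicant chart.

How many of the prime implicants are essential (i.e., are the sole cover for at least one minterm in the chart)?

Round 0: 00010✓ 00011✓ 00100✓ 00101✓ 00110✓ 01000✓ 01010✓ 01100✓ 01110✓ 01111✓ 10001✓ 10101✓ 10110✓ 11001✓ 11010✓ 11011✓ 11100✓ 11101✓
Round 1: -0101 -0110 -1010 -1100 0-010✓ 0-100✓ 0-110✓ 00-10✓ 0001- 001-0✓ 0010- 01-00✓ 01-10✓ 010-0✓ 011-0✓ 0111- 1-001✓ 1-101✓ 10-01✓ 11-01✓ 110-1 1101- 1110-
Round 2: 0--10 0-1-0 01--0 1--01
PIs = {-0101, -0110, -1010, -1100, 0--10, 0-1-0, 0001-, 0010-, 01--0, 0111-, 1--01, 110-1, 1101-, 1110-}
Coverage chart:
  m2: 0--10,0001-
  m3: 0001- ←essential
  m4: 0-1-0,0010-
  m5: -0101,0010-
  m6: -0110,0--10,0-1-0
  m8: 01--0 ←essential
  m10: -1010,0--10,01--0
  m12: -1100,0-1-0,01--0
  m14: 0--10,0-1-0,01--0,0111-
  m15: 0111- ←essential
  m17: 1--01 ←essential
  m21: -0101,1--01
  m22: -0110 ←essential
  m25: 1--01,110-1
  m27: 110-1,1101-
  m29: 1--01,1110-
Essential: -0110, 0001-, 01--0, 0111-, 1--01

5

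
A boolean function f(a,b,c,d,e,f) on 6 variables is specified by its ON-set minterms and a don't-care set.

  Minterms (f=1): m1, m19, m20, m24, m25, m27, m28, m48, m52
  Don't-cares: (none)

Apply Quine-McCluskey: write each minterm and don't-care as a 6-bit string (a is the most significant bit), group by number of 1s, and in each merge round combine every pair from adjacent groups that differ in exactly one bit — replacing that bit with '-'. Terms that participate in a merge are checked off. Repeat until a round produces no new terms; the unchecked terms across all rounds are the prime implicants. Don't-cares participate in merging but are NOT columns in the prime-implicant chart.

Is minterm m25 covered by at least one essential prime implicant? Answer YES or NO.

[col 0] 000001, 010011*, 010100*, 011000*, 011001*, 011011*, 011100*, 110000*, 110100*
[col 1] -10100, 01-011, 01-100, 011-00, 0110-1, 01100-, 110-00
Prime implicants: -10100, 000001, 01-011, 01-100, 011-00, 0110-1, 01100-, 110-00
PI chart (minterm → PIs covering it):
  1 | 000001  (sole → essential)
  19 | 01-011  (sole → essential)
  20 | -10100,01-100
  24 | 011-00,01100-
  25 | 0110-1,01100-
  27 | 01-011,0110-1
  28 | 01-100,011-00
  48 | 110-00  (sole → essential)
  52 | -10100,110-00
Essential prime implicants: 000001, 01-011, 110-00

NO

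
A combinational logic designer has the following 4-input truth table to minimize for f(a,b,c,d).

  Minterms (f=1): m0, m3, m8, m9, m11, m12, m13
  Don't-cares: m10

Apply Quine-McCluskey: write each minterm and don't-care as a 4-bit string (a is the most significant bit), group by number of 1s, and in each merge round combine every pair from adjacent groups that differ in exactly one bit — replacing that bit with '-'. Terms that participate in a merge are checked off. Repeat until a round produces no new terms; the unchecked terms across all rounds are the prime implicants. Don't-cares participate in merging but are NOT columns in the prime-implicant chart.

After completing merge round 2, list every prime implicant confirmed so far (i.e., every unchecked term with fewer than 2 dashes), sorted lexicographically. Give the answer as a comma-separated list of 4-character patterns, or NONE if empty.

Round 0: 0000✓ 0011✓ 1000✓ 1001✓ 1010✓ 1011✓ 1100✓ 1101✓
Round 1: -000 -011 1-00✓ 1-01✓ 10-0✓ 10-1✓ 100-✓ 101-✓ 110-✓
Round 2: 1-0- 10--
PIs = {-000, -011, 1-0-, 10--}

-000, -011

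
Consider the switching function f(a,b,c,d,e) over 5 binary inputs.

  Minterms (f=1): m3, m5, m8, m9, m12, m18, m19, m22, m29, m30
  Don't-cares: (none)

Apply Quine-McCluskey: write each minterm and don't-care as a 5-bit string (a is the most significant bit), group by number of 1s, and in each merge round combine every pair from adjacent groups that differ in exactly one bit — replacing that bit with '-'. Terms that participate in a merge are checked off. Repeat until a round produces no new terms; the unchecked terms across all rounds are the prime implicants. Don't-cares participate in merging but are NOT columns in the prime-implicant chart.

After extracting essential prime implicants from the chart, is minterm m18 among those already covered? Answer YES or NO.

NO

Round 0: 00011✓ 00101 01000✓ 01001✓ 01100✓ 10010✓ 10011✓ 10110✓ 11101 11110✓
Round 1: -0011 01-00 0100- 1-110 10-10 1001-
PIs = {-0011, 00101, 01-00, 0100-, 1-110, 10-10, 1001-, 11101}
Coverage chart:
  m3: -0011 ←essential
  m5: 00101 ←essential
  m8: 01-00,0100-
  m9: 0100- ←essential
  m12: 01-00 ←essential
  m18: 10-10,1001-
  m19: -0011,1001-
  m22: 1-110,10-10
  m29: 11101 ←essential
  m30: 1-110 ←essential
Essential: -0011, 00101, 01-00, 0100-, 1-110, 11101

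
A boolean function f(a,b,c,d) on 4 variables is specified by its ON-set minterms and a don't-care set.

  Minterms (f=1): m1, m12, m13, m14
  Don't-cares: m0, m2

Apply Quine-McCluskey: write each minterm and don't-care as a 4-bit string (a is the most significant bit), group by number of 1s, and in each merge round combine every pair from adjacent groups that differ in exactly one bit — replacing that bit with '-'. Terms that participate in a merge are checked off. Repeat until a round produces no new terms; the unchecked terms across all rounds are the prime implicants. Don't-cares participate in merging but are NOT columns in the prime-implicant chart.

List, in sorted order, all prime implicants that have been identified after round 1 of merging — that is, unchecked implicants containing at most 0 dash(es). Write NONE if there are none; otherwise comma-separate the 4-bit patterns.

NONE

size-2^0 implicants → 0000(✓)  0001(✓)  0010(✓)  1100(✓)  1101(✓)  1110(✓)
size-2^1 implicants → 00-0  000-  11-0  110-
Unchecked terms (primes): 00-0, 000-, 11-0, 110-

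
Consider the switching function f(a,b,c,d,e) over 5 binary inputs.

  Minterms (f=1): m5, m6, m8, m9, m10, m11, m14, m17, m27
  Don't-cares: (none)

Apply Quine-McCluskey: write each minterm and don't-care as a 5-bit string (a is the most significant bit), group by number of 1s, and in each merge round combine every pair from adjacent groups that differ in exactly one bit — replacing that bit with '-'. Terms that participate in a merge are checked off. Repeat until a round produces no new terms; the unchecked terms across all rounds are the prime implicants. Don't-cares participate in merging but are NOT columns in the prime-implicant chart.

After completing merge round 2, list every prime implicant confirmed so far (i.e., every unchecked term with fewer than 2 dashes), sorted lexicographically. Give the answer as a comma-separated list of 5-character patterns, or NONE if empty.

size-2^0 implicants → 00101  00110(✓)  01000(✓)  01001(✓)  01010(✓)  01011(✓)  01110(✓)  10001  11011(✓)
size-2^1 implicants → -1011  0-110  01-10  010-0(✓)  010-1(✓)  0100-(✓)  0101-(✓)
size-2^2 implicants → 010--
Unchecked terms (primes): -1011, 0-110, 00101, 01-10, 010--, 10001

-1011, 0-110, 00101, 01-10, 10001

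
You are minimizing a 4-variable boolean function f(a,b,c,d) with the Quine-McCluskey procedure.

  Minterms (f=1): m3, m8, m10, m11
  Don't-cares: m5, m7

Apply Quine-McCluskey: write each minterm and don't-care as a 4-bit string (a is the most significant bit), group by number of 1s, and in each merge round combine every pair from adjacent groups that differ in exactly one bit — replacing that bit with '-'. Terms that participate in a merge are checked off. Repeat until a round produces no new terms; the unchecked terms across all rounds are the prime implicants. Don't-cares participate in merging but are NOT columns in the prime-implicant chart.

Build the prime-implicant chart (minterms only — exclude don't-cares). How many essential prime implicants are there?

1

size-2^0 implicants → 0011(✓)  0101(✓)  0111(✓)  1000(✓)  1010(✓)  1011(✓)
size-2^1 implicants → -011  0-11  01-1  10-0  101-
Unchecked terms (primes): -011, 0-11, 01-1, 10-0, 101-
Minterm coverage:
  m3 ⊆ -011,0-11
  m8 ⊆ 10-0 [E]
  m10 ⊆ 10-0,101-
  m11 ⊆ -011,101-
E = {10-0}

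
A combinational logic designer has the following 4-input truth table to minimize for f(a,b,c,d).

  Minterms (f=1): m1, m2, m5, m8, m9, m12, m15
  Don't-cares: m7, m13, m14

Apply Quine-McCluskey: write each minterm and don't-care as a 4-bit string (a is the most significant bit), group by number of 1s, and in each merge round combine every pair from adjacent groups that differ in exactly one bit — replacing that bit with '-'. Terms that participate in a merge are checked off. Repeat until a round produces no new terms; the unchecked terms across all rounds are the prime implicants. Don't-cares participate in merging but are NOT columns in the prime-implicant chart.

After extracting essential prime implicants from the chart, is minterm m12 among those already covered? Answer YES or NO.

size-2^0 implicants → 0001(✓)  0010  0101(✓)  0111(✓)  1000(✓)  1001(✓)  1100(✓)  1101(✓)  1110(✓)  1111(✓)
size-2^1 implicants → -001(✓)  -101(✓)  -111(✓)  0-01(✓)  01-1(✓)  1-00(✓)  1-01(✓)  100-(✓)  11-0(✓)  11-1(✓)  110-(✓)  111-(✓)
size-2^2 implicants → --01  -1-1  1-0-  11--
Unchecked terms (primes): --01, -1-1, 0010, 1-0-, 11--
Minterm coverage:
  m1 ⊆ --01 [E]
  m2 ⊆ 0010 [E]
  m5 ⊆ --01,-1-1
  m8 ⊆ 1-0- [E]
  m9 ⊆ --01,1-0-
  m12 ⊆ 1-0-,11--
  m15 ⊆ -1-1,11--
E = {--01, 0010, 1-0-}

YES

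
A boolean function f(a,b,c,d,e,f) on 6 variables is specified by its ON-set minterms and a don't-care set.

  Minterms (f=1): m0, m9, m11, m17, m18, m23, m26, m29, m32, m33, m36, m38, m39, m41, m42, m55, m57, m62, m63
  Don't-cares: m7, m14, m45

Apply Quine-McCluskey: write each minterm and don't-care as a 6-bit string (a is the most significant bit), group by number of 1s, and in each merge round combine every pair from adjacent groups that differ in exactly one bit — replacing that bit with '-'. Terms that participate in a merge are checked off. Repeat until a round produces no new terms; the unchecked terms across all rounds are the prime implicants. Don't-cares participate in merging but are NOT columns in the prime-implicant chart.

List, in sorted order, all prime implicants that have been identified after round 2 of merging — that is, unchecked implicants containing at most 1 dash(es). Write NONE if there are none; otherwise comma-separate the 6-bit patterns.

-00000, -01001, 0010-1, 001110, 01-010, 010001, 011101, 1-1001, 10-001, 100-00, 10000-, 1001-0, 10011-, 101-01, 101010, 11-111, 11111-

size-2^0 implicants → 000000(✓)  000111(✓)  001001(✓)  001011(✓)  001110  010001  010010(✓)  010111(✓)  011010(✓)  011101  100000(✓)  100001(✓)  100100(✓)  100110(✓)  100111(✓)  101001(✓)  101010  101101(✓)  110111(✓)  111001(✓)  111110(✓)  111111(✓)
size-2^1 implicants → -00000  -00111(✓)  -01001  -10111(✓)  0-0111(✓)  0010-1  01-010  1-0111(✓)  1-1001  10-001  100-00  10000-  1001-0  10011-  101-01  11-111  11111-
size-2^2 implicants → --0111
Unchecked terms (primes): --0111, -00000, -01001, 0010-1, 001110, 01-010, 010001, 011101, 1-1001, 10-001, 100-00, 10000-, 1001-0, 10011-, 101-01, 101010, 11-111, 11111-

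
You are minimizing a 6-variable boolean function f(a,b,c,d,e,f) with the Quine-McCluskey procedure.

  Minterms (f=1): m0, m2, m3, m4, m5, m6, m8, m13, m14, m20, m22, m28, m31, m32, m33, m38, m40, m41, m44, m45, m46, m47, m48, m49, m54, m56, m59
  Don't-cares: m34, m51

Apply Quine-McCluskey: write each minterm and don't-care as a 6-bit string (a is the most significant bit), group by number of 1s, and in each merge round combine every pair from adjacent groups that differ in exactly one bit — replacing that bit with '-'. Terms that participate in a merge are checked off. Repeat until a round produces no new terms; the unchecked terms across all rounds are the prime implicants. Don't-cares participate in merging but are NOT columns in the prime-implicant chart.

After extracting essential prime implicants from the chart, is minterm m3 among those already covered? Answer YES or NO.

[col 0] 000000*, 000010*, 000011*, 000100*, 000101*, 000110*, 001000*, 001101*, 001110*, 010100*, 010110*, 011100*, 011111, 100000*, 100001*, 100010*, 100110*, 101000*, 101001*, 101100*, 101101*, 101110*, 101111*, 110000*, 110001*, 110011*, 110110*, 111000*, 111011*
[col 1] -00000*, -00010*, -00110*, -01000*, -01101, -01110*, -10110*, 0-0100*, 0-0110*, 00-000*, 00-101, 00-110*, 000-00*, 000-10*, 0000-0*, 00001-, 0001-0*, 00010-, 01-100, 0101-0*, 1-0000*, 1-0001*, 1-0110*, 1-1000*, 10-000*, 10-001*, 10-110*, 100-10*, 1000-0*, 10000-*, 101-00*, 101-01*, 10100-*, 1011-0*, 1011-1*, 10110-*, 10111-*, 11-000*, 11-011, 1100-1, 11000-*
[col 2] --0110, -0-000, -0-110, -00-10, -000-0, 0-01-0, 000--0, 1--000, 1-000-, 10-00-, 101-0-, 1011--
Prime implicants: --0110, -0-000, -0-110, -00-10, -000-0, -01101, 0-01-0, 00-101, 000--0, 00001-, 00010-, 01-100, 011111, 1--000, 1-000-, 10-00-, 101-0-, 1011--, 11-011, 1100-1
PI chart (minterm → PIs covering it):
  0 | -0-000,-000-0,000--0
  2 | -00-10,-000-0,000--0,00001-
  3 | 00001-  (sole → essential)
  4 | 0-01-0,000--0,00010-
  5 | 00-101,00010-
  6 | --0110,-0-110,-00-10,0-01-0,000--0
  8 | -0-000  (sole → essential)
  13 | -01101,00-101
  14 | -0-110  (sole → essential)
  20 | 0-01-0,01-100
  22 | --0110,0-01-0
  28 | 01-100  (sole → essential)
  31 | 011111  (sole → essential)
  32 | -0-000,-000-0,1--000,1-000-,10-00-
  33 | 1-000-,10-00-
  38 | --0110,-0-110,-00-10
  40 | -0-000,1--000,10-00-,101-0-
  41 | 10-00-,101-0-
  44 | 101-0-,1011--
  45 | -01101,101-0-,1011--
  46 | -0-110,1011--
  47 | 1011--  (sole → essential)
  48 | 1--000,1-000-
  49 | 1-000-,1100-1
  54 | --0110  (sole → essential)
  56 | 1--000  (sole → essential)
  59 | 11-011  (sole → essential)
Essential prime implicants: --0110, -0-000, -0-110, 00001-, 01-100, 011111, 1--000, 1011--, 11-011

YES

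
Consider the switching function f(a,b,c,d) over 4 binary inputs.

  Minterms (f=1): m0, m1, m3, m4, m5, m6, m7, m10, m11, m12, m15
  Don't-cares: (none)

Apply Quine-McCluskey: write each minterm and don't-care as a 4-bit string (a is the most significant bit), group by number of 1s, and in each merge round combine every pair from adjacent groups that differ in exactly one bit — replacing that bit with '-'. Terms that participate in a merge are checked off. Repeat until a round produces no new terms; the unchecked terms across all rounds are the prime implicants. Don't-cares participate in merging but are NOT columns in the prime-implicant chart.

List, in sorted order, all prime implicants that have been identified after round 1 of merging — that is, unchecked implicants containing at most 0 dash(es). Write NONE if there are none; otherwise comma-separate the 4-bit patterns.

Round 0: 0000✓ 0001✓ 0011✓ 0100✓ 0101✓ 0110✓ 0111✓ 1010✓ 1011✓ 1100✓ 1111✓
Round 1: -011✓ -100 -111✓ 0-00✓ 0-01✓ 0-11✓ 00-1✓ 000-✓ 01-0✓ 01-1✓ 010-✓ 011-✓ 1-11✓ 101-
Round 2: --11 0--1 0-0- 01--
PIs = {--11, -100, 0--1, 0-0-, 01--, 101-}

NONE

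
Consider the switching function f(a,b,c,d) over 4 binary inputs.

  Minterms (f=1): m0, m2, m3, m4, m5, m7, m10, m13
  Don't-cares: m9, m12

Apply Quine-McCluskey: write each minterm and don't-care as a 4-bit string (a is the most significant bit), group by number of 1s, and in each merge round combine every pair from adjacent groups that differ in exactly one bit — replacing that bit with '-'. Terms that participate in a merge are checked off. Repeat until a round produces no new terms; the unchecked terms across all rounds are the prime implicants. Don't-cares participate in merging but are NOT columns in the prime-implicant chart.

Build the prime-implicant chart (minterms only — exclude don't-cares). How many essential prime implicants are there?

1

Round 0: 0000✓ 0010✓ 0011✓ 0100✓ 0101✓ 0111✓ 1001✓ 1010✓ 1100✓ 1101✓
Round 1: -010 -100✓ -101✓ 0-00 0-11 00-0 001- 01-1 010-✓ 1-01 110-✓
Round 2: -10-
PIs = {-010, -10-, 0-00, 0-11, 00-0, 001-, 01-1, 1-01}
Coverage chart:
  m0: 0-00,00-0
  m2: -010,00-0,001-
  m3: 0-11,001-
  m4: -10-,0-00
  m5: -10-,01-1
  m7: 0-11,01-1
  m10: -010 ←essential
  m13: -10-,1-01
Essential: -010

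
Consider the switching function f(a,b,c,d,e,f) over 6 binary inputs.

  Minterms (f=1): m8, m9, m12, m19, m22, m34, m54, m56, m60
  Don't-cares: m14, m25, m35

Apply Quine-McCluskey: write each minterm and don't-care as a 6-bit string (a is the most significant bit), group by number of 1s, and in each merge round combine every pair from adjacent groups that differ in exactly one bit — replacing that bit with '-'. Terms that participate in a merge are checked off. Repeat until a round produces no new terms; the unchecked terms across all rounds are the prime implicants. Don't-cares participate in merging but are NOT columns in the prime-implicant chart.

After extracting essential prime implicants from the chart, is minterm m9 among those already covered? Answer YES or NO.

[col 0] 001000*, 001001*, 001100*, 001110*, 010011, 010110*, 011001*, 100010*, 100011*, 110110*, 111000*, 111100*
[col 1] -10110, 0-1001, 001-00, 00100-, 0011-0, 10001-, 111-00
Prime implicants: -10110, 0-1001, 001-00, 00100-, 0011-0, 010011, 10001-, 111-00
PI chart (minterm → PIs covering it):
  8 | 001-00,00100-
  9 | 0-1001,00100-
  12 | 001-00,0011-0
  19 | 010011  (sole → essential)
  22 | -10110  (sole → essential)
  34 | 10001-  (sole → essential)
  54 | -10110  (sole → essential)
  56 | 111-00  (sole → essential)
  60 | 111-00  (sole → essential)
Essential prime implicants: -10110, 010011, 10001-, 111-00

NO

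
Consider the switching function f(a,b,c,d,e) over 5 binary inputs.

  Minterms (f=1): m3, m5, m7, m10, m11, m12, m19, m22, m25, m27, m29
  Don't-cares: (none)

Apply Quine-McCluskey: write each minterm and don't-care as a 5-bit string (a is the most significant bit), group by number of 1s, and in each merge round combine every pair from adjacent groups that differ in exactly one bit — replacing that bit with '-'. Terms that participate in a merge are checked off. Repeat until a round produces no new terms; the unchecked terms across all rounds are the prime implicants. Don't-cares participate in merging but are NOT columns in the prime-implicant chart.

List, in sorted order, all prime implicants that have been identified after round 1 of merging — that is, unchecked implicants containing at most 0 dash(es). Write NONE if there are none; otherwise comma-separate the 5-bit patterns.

01100, 10110

Round 0: 00011✓ 00101✓ 00111✓ 01010✓ 01011✓ 01100 10011✓ 10110 11001✓ 11011✓ 11101✓
Round 1: -0011✓ -1011✓ 0-011✓ 00-11 001-1 0101- 1-011✓ 11-01 110-1
Round 2: --011
PIs = {--011, 00-11, 001-1, 0101-, 01100, 10110, 11-01, 110-1}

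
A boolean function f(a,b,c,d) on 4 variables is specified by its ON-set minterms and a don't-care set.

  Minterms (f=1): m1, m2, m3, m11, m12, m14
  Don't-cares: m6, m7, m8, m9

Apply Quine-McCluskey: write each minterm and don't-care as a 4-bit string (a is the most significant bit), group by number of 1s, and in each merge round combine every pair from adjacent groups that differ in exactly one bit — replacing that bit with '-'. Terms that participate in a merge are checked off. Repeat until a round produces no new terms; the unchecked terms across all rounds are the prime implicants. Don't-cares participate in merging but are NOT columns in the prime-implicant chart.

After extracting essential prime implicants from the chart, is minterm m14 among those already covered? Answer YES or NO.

[col 0] 0001*, 0010*, 0011*, 0110*, 0111*, 1000*, 1001*, 1011*, 1100*, 1110*
[col 1] -001*, -011*, -110, 0-10*, 0-11*, 00-1*, 001-*, 011-*, 1-00, 10-1*, 100-, 11-0
[col 2] -0-1, 0-1-
Prime implicants: -0-1, -110, 0-1-, 1-00, 100-, 11-0
PI chart (minterm → PIs covering it):
  1 | -0-1  (sole → essential)
  2 | 0-1-  (sole → essential)
  3 | -0-1,0-1-
  11 | -0-1  (sole → essential)
  12 | 1-00,11-0
  14 | -110,11-0
Essential prime implicants: -0-1, 0-1-

NO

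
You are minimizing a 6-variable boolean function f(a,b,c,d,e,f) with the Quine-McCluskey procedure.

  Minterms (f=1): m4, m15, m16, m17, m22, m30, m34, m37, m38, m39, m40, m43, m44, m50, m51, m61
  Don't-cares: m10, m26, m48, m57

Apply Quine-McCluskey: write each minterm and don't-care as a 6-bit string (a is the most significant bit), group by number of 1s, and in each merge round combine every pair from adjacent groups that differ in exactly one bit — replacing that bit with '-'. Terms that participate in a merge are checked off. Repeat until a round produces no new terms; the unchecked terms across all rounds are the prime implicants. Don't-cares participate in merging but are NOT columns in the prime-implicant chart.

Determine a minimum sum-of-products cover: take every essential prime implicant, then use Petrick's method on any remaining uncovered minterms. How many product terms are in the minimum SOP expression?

[col 0] 000100, 001010*, 001111, 010000*, 010001*, 010110*, 011010*, 011110*, 100010*, 100101*, 100110*, 100111*, 101000*, 101011, 101100*, 110000*, 110010*, 110011*, 111001*, 111101*
[col 1] -10000, 0-1010, 01-110, 01000-, 011-10, 1-0010, 100-10, 1001-1, 10011-, 101-00, 1100-0, 11001-, 111-01
Prime implicants: -10000, 0-1010, 000100, 001111, 01-110, 01000-, 011-10, 1-0010, 100-10, 1001-1, 10011-, 101-00, 101011, 1100-0, 11001-, 111-01
PI chart (minterm → PIs covering it):
  4 | 000100  (sole → essential)
  15 | 001111  (sole → essential)
  16 | -10000,01000-
  17 | 01000-  (sole → essential)
  22 | 01-110  (sole → essential)
  30 | 01-110,011-10
  34 | 1-0010,100-10
  37 | 1001-1  (sole → essential)
  38 | 100-10,10011-
  39 | 1001-1,10011-
  40 | 101-00  (sole → essential)
  43 | 101011  (sole → essential)
  44 | 101-00  (sole → essential)
  50 | 1-0010,1100-0,11001-
  51 | 11001-  (sole → essential)
  61 | 111-01  (sole → essential)
Essential prime implicants: 000100, 001111, 01-110, 01000-, 1001-1, 101-00, 101011, 11001-, 111-01
Petrick residual → 100-10
Minimum SOP uses 10 PIs: a'b'c'de'f' + a'b'cdef + a'bdef' + a'bc'd'e' + ab'c'ef' + ab'c'df + ab'ce'f' + ab'cd'ef + abc'd'e + abce'f

10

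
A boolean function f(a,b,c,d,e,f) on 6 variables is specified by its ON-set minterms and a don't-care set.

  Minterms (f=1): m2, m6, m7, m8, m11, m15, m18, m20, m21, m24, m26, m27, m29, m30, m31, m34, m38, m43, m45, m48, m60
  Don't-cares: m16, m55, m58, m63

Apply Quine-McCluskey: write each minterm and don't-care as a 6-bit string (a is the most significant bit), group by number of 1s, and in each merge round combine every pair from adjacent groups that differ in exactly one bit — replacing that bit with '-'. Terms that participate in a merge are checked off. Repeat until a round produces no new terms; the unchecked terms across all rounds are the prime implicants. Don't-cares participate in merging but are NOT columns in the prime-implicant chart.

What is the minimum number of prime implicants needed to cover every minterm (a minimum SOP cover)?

11

[col 0] 000010*, 000110*, 000111*, 001000*, 001011*, 001111*, 010000*, 010010*, 010100*, 010101*, 011000*, 011010*, 011011*, 011101*, 011110*, 011111*, 100010*, 100110*, 101011*, 101101, 110000*, 110111*, 111010*, 111100, 111111*
[col 1] -00010*, -00110*, -01011, -10000, -11010, -11111, 0-0010, 0-1000, 0-1011*, 0-1111*, 00-111, 000-10*, 00011-, 001-11*, 01-000*, 01-010*, 01-101, 010-00, 0100-0*, 01010-, 011-10*, 011-11*, 0110-0*, 01101-*, 0111-1, 01111-*, 100-10*, 11-111
[col 2] -00-10, 0-1-11, 01-0-0, 011-1-
Prime implicants: -00-10, -01011, -10000, -11010, -11111, 0-0010, 0-1-11, 0-1000, 00-111, 00011-, 01-0-0, 01-101, 010-00, 01010-, 011-1-, 0111-1, 101101, 11-111, 111100
PI chart (minterm → PIs covering it):
  2 | -00-10,0-0010
  6 | -00-10,00011-
  7 | 00-111,00011-
  8 | 0-1000  (sole → essential)
  11 | -01011,0-1-11
  15 | 0-1-11,00-111
  18 | 0-0010,01-0-0
  20 | 010-00,01010-
  21 | 01-101,01010-
  24 | 0-1000,01-0-0
  26 | -11010,01-0-0,011-1-
  27 | 0-1-11,011-1-
  29 | 01-101,0111-1
  30 | 011-1-  (sole → essential)
  31 | -11111,0-1-11,011-1-,0111-1
  34 | -00-10  (sole → essential)
  38 | -00-10  (sole → essential)
  43 | -01011  (sole → essential)
  45 | 101101  (sole → essential)
  48 | -10000  (sole → essential)
  60 | 111100  (sole → essential)
Essential prime implicants: -00-10, -01011, -10000, 0-1000, 011-1-, 101101, 111100
Petrick residual → 0-0010, 00-111, 01-101, 010-00
Minimum SOP uses 11 PIs: b'c'ef' + b'cd'ef + bc'd'e'f' + a'c'd'ef' + a'cd'e'f' + a'b'def + a'bde'f + a'bc'e'f' + a'bce + ab'cde'f + abcde'f'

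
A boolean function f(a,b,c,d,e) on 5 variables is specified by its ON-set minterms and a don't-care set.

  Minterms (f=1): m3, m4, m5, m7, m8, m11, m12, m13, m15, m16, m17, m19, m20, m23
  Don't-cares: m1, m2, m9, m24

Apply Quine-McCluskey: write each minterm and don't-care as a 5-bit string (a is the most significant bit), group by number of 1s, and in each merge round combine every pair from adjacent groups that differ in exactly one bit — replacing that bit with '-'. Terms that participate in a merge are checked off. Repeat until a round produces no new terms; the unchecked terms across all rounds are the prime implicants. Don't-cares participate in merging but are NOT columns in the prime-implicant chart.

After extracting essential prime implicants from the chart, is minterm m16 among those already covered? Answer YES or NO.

Round 0: 00001✓ 00010✓ 00011✓ 00100✓ 00101✓ 00111✓ 01000✓ 01001✓ 01011✓ 01100✓ 01101✓ 01111✓ 10000✓ 10001✓ 10011✓ 10100✓ 10111✓ 11000✓
Round 1: -0001✓ -0011✓ -0100 -0111✓ -1000 0-001✓ 0-011✓ 0-100✓ 0-101✓ 0-111✓ 00-01✓ 00-11✓ 000-1✓ 0001- 001-1✓ 0010-✓ 01-00✓ 01-01✓ 01-11✓ 010-1✓ 0100-✓ 011-1✓ 0110-✓ 1-000 10-00 10-11✓ 100-1✓ 1000-
Round 2: -0-11 -00-1 0--01✓ 0--11✓ 0-0-1✓ 0-1-1✓ 0-10- 00--1✓ 01--1✓ 01-0-
Round 3: 0---1
PIs = {-0-11, -00-1, -0100, -1000, 0---1, 0-10-, 0001-, 01-0-, 1-000, 10-00, 1000-}
Coverage chart:
  m3: -0-11,-00-1,0---1,0001-
  m4: -0100,0-10-
  m5: 0---1,0-10-
  m7: -0-11,0---1
  m8: -1000,01-0-
  m11: 0---1 ←essential
  m12: 0-10-,01-0-
  m13: 0---1,0-10-,01-0-
  m15: 0---1 ←essential
  m16: 1-000,10-00,1000-
  m17: -00-1,1000-
  m19: -0-11,-00-1
  m20: -0100,10-00
  m23: -0-11 ←essential
Essential: -0-11, 0---1

NO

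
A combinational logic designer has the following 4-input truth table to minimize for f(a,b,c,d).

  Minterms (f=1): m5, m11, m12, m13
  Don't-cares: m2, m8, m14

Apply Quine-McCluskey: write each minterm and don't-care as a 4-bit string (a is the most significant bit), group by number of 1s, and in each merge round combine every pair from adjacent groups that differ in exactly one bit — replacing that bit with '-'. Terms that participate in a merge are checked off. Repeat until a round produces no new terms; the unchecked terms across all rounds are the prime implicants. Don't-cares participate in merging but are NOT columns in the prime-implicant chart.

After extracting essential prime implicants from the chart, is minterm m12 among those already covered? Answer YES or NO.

Round 0: 0010 0101✓ 1000✓ 1011 1100✓ 1101✓ 1110✓
Round 1: -101 1-00 11-0 110-
PIs = {-101, 0010, 1-00, 1011, 11-0, 110-}
Coverage chart:
  m5: -101 ←essential
  m11: 1011 ←essential
  m12: 1-00,11-0,110-
  m13: -101,110-
Essential: -101, 1011

NO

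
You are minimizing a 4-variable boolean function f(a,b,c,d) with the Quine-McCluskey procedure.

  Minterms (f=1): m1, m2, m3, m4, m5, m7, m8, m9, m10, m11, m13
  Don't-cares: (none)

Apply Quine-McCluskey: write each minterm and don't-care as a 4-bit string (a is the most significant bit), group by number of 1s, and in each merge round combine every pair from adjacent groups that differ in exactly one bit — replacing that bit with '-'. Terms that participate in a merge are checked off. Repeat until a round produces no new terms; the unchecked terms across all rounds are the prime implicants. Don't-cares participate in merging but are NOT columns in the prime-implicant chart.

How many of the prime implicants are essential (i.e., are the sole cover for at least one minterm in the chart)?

5

size-2^0 implicants → 0001(✓)  0010(✓)  0011(✓)  0100(✓)  0101(✓)  0111(✓)  1000(✓)  1001(✓)  1010(✓)  1011(✓)  1101(✓)
size-2^1 implicants → -001(✓)  -010(✓)  -011(✓)  -101(✓)  0-01(✓)  0-11(✓)  00-1(✓)  001-(✓)  01-1(✓)  010-  1-01(✓)  10-0(✓)  10-1(✓)  100-(✓)  101-(✓)
size-2^2 implicants → --01  -0-1  -01-  0--1  10--
Unchecked terms (primes): --01, -0-1, -01-, 0--1, 010-, 10--
Minterm coverage:
  m1 ⊆ --01,-0-1,0--1
  m2 ⊆ -01- [E]
  m3 ⊆ -0-1,-01-,0--1
  m4 ⊆ 010- [E]
  m5 ⊆ --01,0--1,010-
  m7 ⊆ 0--1 [E]
  m8 ⊆ 10-- [E]
  m9 ⊆ --01,-0-1,10--
  m10 ⊆ -01-,10--
  m11 ⊆ -0-1,-01-,10--
  m13 ⊆ --01 [E]
E = {--01, -01-, 0--1, 010-, 10--}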